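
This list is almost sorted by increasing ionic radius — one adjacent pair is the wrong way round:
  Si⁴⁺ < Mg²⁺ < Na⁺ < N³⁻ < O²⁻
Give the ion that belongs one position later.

N³⁻

Scanning neighbour by neighbour, only N³⁻/O²⁻ violates a trend: both have 10 electrons but Z(O)=8 > Z(N)=7, so O²⁻ should be the smaller of the two. That makes N³⁻ the one sitting a position early relative to where it belongs.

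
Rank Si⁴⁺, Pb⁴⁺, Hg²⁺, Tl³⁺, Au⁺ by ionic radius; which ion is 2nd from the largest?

Work out protons and electrons: Si⁴⁺: 10 e⁻, Z=14, Pb⁴⁺: 78 e⁻, Z=82, Tl³⁺: 78 e⁻, Z=81, Hg²⁺: 78 e⁻, Z=80, Au⁺: 78 e⁻, Z=79. Si⁴⁺ < Pb⁴⁺ (same group, 3 shells fewer); Pb⁴⁺ < Tl³⁺ (both 78 e⁻, Z=82>81); Tl³⁺ < Hg²⁺ (both 78 e⁻, Z=81>80); Hg²⁺ < Au⁺ (isoelectronic, higher Z=80 is smaller).
So the order is Si⁴⁺ < Pb⁴⁺ < Tl³⁺ < Hg²⁺ < Au⁺; the 2nd-largest ion is Hg²⁺.

Hg²⁺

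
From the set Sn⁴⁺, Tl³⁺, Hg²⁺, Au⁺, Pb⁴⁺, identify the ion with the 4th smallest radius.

Electron counts and nuclear charges: Sn⁴⁺ has 46 e⁻ (Z=50), Pb⁴⁺ has 78 e⁻ (Z=82), Tl³⁺ has 78 e⁻ (Z=81), Hg²⁺ has 78 e⁻ (Z=80), Au⁺ has 78 e⁻ (Z=79). Sn⁴⁺ < Pb⁴⁺ (same group, 1 shell fewer); Pb⁴⁺ < Tl³⁺ (both 78 e⁻, Z=82>81); Tl³⁺ < Hg²⁺ (isoelectronic, higher Z=81 is smaller); Hg²⁺ < Au⁺ (isoelectronic, higher Z=80 is smaller).
Ordering: Sn⁴⁺ < Pb⁴⁺ < Tl³⁺ < Hg²⁺ < Au⁺. The 4th smallest is Hg²⁺.

Hg²⁺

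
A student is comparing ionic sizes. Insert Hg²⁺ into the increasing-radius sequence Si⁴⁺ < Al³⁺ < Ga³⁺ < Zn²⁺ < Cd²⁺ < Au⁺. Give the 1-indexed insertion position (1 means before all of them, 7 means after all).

6

Tabulating Z and e⁻: Si⁴⁺ (Z=14, 10 e⁻), Al³⁺ (Z=13, 10 e⁻), Ga³⁺ (Z=31, 28 e⁻), Zn²⁺ (Z=30, 28 e⁻), Cd²⁺ (Z=48, 46 e⁻), Hg²⁺ (Z=80, 78 e⁻), Au⁺ (Z=79, 78 e⁻). Si⁴⁺ < Al³⁺ (isoelectronic, higher Z=14 is smaller); Al³⁺ < Ga³⁺ (same group, period 3 vs 4); Ga³⁺ < Zn²⁺ (isoelectronic, higher Z=31 is smaller); Zn²⁺ < Cd²⁺ (same group, period 4 vs 5); Cd²⁺ < Hg²⁺ (same group, period 5 vs 6); Hg²⁺ < Au⁺ (both 78 e⁻, Z=80>79).
Merged order: Si⁴⁺ < Al³⁺ < Ga³⁺ < Zn²⁺ < Cd²⁺ < Hg²⁺ < Au⁺ — Hg²⁺ is number 6.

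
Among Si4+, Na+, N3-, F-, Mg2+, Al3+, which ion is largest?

N3-

Each ion has 10 electrons. The ranking follows nuclear charge in reverse — greater Z gives a smaller radius. Si4+ (Z=14), Al3+ (Z=13), Mg2+ (Z=12), Na+ (Z=11), F- (Z=9), N3- (Z=7).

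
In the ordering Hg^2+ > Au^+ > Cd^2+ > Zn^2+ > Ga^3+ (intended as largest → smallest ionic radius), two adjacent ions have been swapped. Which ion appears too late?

Au^+

Scanning neighbour by neighbour, only Hg^2+/Au^+ violates a trend: both have 78 electrons but Z(Hg)=80 > Z(Au)=79, so Hg^2+ should be the smaller of the two. That makes Au^+ the one sitting a position late relative to where it belongs.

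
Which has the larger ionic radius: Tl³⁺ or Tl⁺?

Tl⁺

These are all Tl ions. Removing more electrons (higher positive charge) pulls the remaining electrons in closer, so Tl³⁺ is smallest and Tl⁺ is largest.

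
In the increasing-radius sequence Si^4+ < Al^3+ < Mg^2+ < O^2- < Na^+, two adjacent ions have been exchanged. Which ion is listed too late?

Na^+

Scanning neighbour by neighbour, only O^2-/Na^+ violates a trend: they are isoelectronic (10 e⁻) and Na has more protons than O (11 vs 8), making Na^+ smaller. That makes Na^+ the one sitting a position late relative to where it belongs.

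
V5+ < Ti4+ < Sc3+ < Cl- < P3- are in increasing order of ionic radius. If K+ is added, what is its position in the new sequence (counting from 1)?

4

All of these have 18 electrons (isoelectronic). With the same electron cloud, the ion with the most protons pulls it in tightest. Nuclear charges: V5+ (Z=23), Ti4+ (Z=22), Sc3+ (Z=21), K+ (Z=19), Cl- (Z=17), P3- (Z=15). Highest Z is smallest.
Merged order: V5+ < Ti4+ < Sc3+ < K+ < Cl- < P3- — K+ is number 4.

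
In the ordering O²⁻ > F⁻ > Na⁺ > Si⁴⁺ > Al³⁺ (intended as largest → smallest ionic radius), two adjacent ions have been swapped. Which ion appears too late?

Al³⁺

Scanning neighbour by neighbour, only Si⁴⁺/Al³⁺ violates a trend: Si⁴⁺ and Al³⁺ share 10 electrons; the higher nuclear charge on Si (Z=14) contracts it more, so Si⁴⁺ < Al³⁺. That makes Al³⁺ the one sitting a position late relative to where it belongs.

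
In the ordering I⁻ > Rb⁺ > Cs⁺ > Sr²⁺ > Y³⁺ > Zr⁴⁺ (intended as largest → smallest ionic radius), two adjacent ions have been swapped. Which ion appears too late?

Cs⁺

Compare adjacent ions: same group and charge — period 5 sits above period 6, so Rb⁺ is smaller — yet in this decreasing list Rb⁺ sits before Cs⁺. Nothing else is reversed, so Cs⁺ should move one place to the left.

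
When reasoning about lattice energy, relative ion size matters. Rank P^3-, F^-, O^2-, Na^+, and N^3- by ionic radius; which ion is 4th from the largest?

F^-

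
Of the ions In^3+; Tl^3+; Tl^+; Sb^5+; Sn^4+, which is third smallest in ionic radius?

In^3+

Electron counts and nuclear charges: Sb^5+ has 46 e⁻ (Z=51), Sn^4+ has 46 e⁻ (Z=50), In^3+ has 46 e⁻ (Z=49), Tl^3+ has 78 e⁻ (Z=81), Tl^+ has 80 e⁻ (Z=81). Sb^5+ < Sn^4+ (isoelectronic, higher Z=51 is smaller); Sn^4+ < In^3+ (both 46 e⁻, Z=50>49); In^3+ < Tl^3+ (same group, period 5 vs 6); Tl^3+ < Tl^+ (higher charge on the same element).
Full ascending order: Sb^5+ < Sn^4+ < In^3+ < Tl^3+ < Tl^+. Counting from the smallest, position 3 is In^3+.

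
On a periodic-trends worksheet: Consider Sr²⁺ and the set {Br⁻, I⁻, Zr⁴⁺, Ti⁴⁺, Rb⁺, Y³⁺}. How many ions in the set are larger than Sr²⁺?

3

Tabulating Z and e⁻: Ti⁴⁺ has 18 e⁻ (Z=22), Zr⁴⁺ has 36 e⁻ (Z=40), Y³⁺ has 36 e⁻ (Z=39), Sr²⁺ has 36 e⁻ (Z=38), Rb⁺ has 36 e⁻ (Z=37), Br⁻ has 36 e⁻ (Z=35), I⁻ has 54 e⁻ (Z=53). Ti⁴⁺ < Zr⁴⁺ (same group, period 4 vs 5); Zr⁴⁺ < Y³⁺ (both 36 e⁻, Z=40>39); Y³⁺ < Sr²⁺ (isoelectronic, higher Z=39 is smaller); Sr²⁺ < Rb⁺ (both 36 e⁻, Z=38>37); Rb⁺ < Br⁻ (isoelectronic, higher Z=37 is smaller); Br⁻ < I⁻ (same group, 1 shell fewer).
Overall: Ti⁴⁺ < Zr⁴⁺ < Y³⁺ < Sr²⁺ < Rb⁺ < Br⁻ < I⁻. Sr²⁺ has 3 below it and 3 above. Count: 3.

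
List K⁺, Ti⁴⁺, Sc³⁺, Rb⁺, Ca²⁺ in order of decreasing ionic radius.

Work out protons and electrons: Ti⁴⁺ (Z=22, 18 e⁻), Sc³⁺ (Z=21, 18 e⁻), Ca²⁺ (Z=20, 18 e⁻), K⁺ (Z=19, 18 e⁻), Rb⁺ (Z=37, 36 e⁻). Ti⁴⁺ < Sc³⁺ (isoelectronic, higher Z=22 is smaller); Sc³⁺ < Ca²⁺ (both 18 e⁻, Z=21>20); Ca²⁺ < K⁺ (both 18 e⁻, Z=20>19); K⁺ < Rb⁺ (same group, 1 shell fewer).

Rb⁺ > K⁺ > Ca²⁺ > Sc³⁺ > Ti⁴⁺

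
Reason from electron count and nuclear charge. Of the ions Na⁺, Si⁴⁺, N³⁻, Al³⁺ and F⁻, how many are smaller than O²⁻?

4

These species are isoelectronic with 10 electrons. The only difference is the number of protons: Si⁴⁺ (Z=14), Al³⁺ (Z=13), Na⁺ (Z=11), F⁻ (Z=9), O²⁻ (Z=8), N³⁻ (Z=7). The strongest nuclear pull (Si⁴⁺) gives the smallest ion.
Ordering all of them (including O²⁻) by radius gives Si⁴⁺ < Al³⁺ < Na⁺ < F⁻ < O²⁻ < N³⁻. That's 4.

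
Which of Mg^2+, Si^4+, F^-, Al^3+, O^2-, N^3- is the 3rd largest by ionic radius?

F^-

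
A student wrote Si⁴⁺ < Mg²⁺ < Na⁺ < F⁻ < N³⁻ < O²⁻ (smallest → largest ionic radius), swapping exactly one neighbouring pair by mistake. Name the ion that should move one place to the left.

O²⁻

The pair N³⁻, O²⁻ is the wrong way round — they are isoelectronic (10 e⁻) and O has more protons than N (8 vs 7), making O²⁻ smaller. All other adjacent pairs agree with periodic trends, so O²⁻ is the misplaced ion.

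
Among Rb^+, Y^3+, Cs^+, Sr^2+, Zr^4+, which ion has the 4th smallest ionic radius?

Rb^+

Work out protons and electrons: Zr^4+: 36 e⁻, Z=40, Y^3+: 36 e⁻, Z=39, Sr^2+: 36 e⁻, Z=38, Rb^+: 36 e⁻, Z=37, Cs^+: 54 e⁻, Z=55. Zr^4+ < Y^3+ (both 36 e⁻, Z=40>39); Y^3+ < Sr^2+ (isoelectronic, higher Z=39 is smaller); Sr^2+ < Rb^+ (isoelectronic, higher Z=38 is smaller); Rb^+ < Cs^+ (same group, 1 shell fewer).
That gives Zr^4+ < Y^3+ < Sr^2+ < Rb^+ < Cs^+. From the smallest end, number 4 is Rb^+.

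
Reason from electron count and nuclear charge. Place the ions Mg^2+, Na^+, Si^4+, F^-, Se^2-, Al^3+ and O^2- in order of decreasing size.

Tabulating Z and e⁻: Si^4+ (Z=14, 10 e⁻), Al^3+ (Z=13, 10 e⁻), Mg^2+ (Z=12, 10 e⁻), Na^+ (Z=11, 10 e⁻), F^- (Z=9, 10 e⁻), O^2- (Z=8, 10 e⁻), Se^2- (Z=34, 36 e⁻). Si^4+ < Al^3+ (isoelectronic, higher Z=14 is smaller); Al^3+ < Mg^2+ (both 10 e⁻, Z=13>12); Mg^2+ < Na^+ (isoelectronic, higher Z=12 is smaller); Na^+ < F^- (isoelectronic, higher Z=11 is smaller); F^- < O^2- (both 10 e⁻, Z=9>8); O^2- < Se^2- (same group, period 2 vs 4).

Se^2- > O^2- > F^- > Na^+ > Mg^2+ > Al^3+ > Si^4+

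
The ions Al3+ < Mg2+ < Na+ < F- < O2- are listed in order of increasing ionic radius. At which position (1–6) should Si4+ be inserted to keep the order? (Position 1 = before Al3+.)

1

Each ion has 10 electrons. The ranking follows nuclear charge in reverse — greater Z gives a smaller radius. Si4+ (Z=14), Al3+ (Z=13), Mg2+ (Z=12), Na+ (Z=11), F- (Z=9), O2- (Z=8).
The complete sequence is Si4+ < Al3+ < Mg2+ < Na+ < F- < O2-. Si4+ sits at position 1.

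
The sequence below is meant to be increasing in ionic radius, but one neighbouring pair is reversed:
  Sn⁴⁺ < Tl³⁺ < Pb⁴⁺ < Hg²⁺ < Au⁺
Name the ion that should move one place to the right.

Compare adjacent ions: they are isoelectronic (78 e⁻) and Pb has more protons than Tl (82 vs 81), making Pb⁴⁺ smaller — yet in this increasing list Tl³⁺ sits before Pb⁴⁺. Nothing else is reversed, so Tl³⁺ should move one place to the right.

Tl³⁺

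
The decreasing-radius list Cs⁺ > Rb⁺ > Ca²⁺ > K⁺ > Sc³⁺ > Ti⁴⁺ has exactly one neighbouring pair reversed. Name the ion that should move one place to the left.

K⁺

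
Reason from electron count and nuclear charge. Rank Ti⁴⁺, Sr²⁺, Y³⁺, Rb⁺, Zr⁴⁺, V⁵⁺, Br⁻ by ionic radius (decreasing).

Br⁻ > Rb⁺ > Sr²⁺ > Y³⁺ > Zr⁴⁺ > Ti⁴⁺ > V⁵⁺

V⁵⁺ (Z=23, 18 e⁻), Ti⁴⁺ (Z=22, 18 e⁻), Zr⁴⁺ (Z=40, 36 e⁻), Y³⁺ (Z=39, 36 e⁻), Sr²⁺ (Z=38, 36 e⁻), Rb⁺ (Z=37, 36 e⁻), Br⁻ (Z=35, 36 e⁻). V⁵⁺ < Ti⁴⁺ (both 18 e⁻, Z=23>22); Ti⁴⁺ < Zr⁴⁺ (same group, period 4 vs 5); Zr⁴⁺ < Y³⁺ (both 36 e⁻, Z=40>39); Y³⁺ < Sr²⁺ (both 36 e⁻, Z=39>38); Sr²⁺ < Rb⁺ (isoelectronic, higher Z=38 is smaller); Rb⁺ < Br⁻ (isoelectronic, higher Z=37 is smaller).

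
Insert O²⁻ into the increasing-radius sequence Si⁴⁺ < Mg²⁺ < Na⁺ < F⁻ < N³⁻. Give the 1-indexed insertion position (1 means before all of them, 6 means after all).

5

Each ion has 10 electrons. The ranking follows nuclear charge in reverse — greater Z gives a smaller radius. Si⁴⁺ (Z=14), Mg²⁺ (Z=12), Na⁺ (Z=11), F⁻ (Z=9), O²⁻ (Z=8), N³⁻ (Z=7).
The complete sequence is Si⁴⁺ < Mg²⁺ < Na⁺ < F⁻ < O²⁻ < N³⁻. O²⁻ sits at position 5.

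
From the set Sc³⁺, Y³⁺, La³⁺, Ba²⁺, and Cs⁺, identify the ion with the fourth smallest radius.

Tabulating Z and e⁻: Sc³⁺ (Z=21, 18 e⁻), Y³⁺ (Z=39, 36 e⁻), La³⁺ (Z=57, 54 e⁻), Ba²⁺ (Z=56, 54 e⁻), Cs⁺ (Z=55, 54 e⁻). Sc³⁺ < Y³⁺ (same group, period 4 vs 5); Y³⁺ < La³⁺ (same group, period 5 vs 6); La³⁺ < Ba²⁺ (both 54 e⁻, Z=57>56); Ba²⁺ < Cs⁺ (both 54 e⁻, Z=56>55).
Full ascending order: Sc³⁺ < Y³⁺ < La³⁺ < Ba²⁺ < Cs⁺. Counting from the smallest, position 4 is Ba²⁺.

Ba²⁺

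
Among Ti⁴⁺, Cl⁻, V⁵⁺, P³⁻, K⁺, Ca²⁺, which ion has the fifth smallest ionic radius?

Cl⁻

These species are isoelectronic with 18 electrons. The only difference is the number of protons: V⁵⁺ (Z=23), Ti⁴⁺ (Z=22), Ca²⁺ (Z=20), K⁺ (Z=19), Cl⁻ (Z=17), P³⁻ (Z=15). The strongest nuclear pull (V⁵⁺) gives the smallest ion.
Ordering: V⁵⁺ < Ti⁴⁺ < Ca²⁺ < K⁺ < Cl⁻ < P³⁻. The fifth smallest is Cl⁻.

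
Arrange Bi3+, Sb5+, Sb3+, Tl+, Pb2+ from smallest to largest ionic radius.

Sb5+ < Sb3+ < Bi3+ < Pb2+ < Tl+

Work out protons and electrons: Sb5+: 46 e⁻, Z=51, Sb3+: 48 e⁻, Z=51, Bi3+: 80 e⁻, Z=83, Pb2+: 80 e⁻, Z=82, Tl+: 80 e⁻, Z=81. Sb5+ < Sb3+ (same element, +5 vs +3); Sb3+ < Bi3+ (same group, 1 shell fewer); Bi3+ < Pb2+ (both 80 e⁻, Z=83>82); Pb2+ < Tl+ (both 80 e⁻, Z=82>81).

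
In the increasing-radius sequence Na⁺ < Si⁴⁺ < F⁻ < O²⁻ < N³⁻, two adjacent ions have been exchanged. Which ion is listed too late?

Scanning neighbour by neighbour, only Na⁺/Si⁴⁺ violates a trend: Si⁴⁺ and Na⁺ share 10 electrons; the higher nuclear charge on Si (Z=14) contracts it more, so Si⁴⁺ < Na⁺. That makes Si⁴⁺ the one sitting a position late relative to where it belongs.

Si⁴⁺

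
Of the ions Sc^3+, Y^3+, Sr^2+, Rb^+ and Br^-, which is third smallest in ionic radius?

Sr^2+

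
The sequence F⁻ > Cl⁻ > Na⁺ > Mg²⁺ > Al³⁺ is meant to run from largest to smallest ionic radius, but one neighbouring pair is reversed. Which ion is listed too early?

F⁻

Scanning neighbour by neighbour, only F⁻/Cl⁻ violates a trend: F⁻ and Cl⁻ are in one column with the same charge; the lighter period-2 ion has one fewer shell and is smaller. That makes F⁻ the one sitting a position early relative to where it belongs.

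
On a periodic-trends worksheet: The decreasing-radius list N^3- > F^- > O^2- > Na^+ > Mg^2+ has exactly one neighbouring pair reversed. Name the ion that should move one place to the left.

Scanning neighbour by neighbour, only F^-/O^2- violates a trend: they are isoelectronic (10 e⁻) and F has more protons than O (9 vs 8), making F^- smaller. That makes O^2- the one sitting a position late relative to where it belongs.

O^2-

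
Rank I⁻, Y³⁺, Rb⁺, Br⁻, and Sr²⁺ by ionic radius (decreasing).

I⁻ > Br⁻ > Rb⁺ > Sr²⁺ > Y³⁺

Tabulating Z and e⁻: Y³⁺ has 36 e⁻ (Z=39), Sr²⁺ has 36 e⁻ (Z=38), Rb⁺ has 36 e⁻ (Z=37), Br⁻ has 36 e⁻ (Z=35), I⁻ has 54 e⁻ (Z=53). Y³⁺ < Sr²⁺ (both 36 e⁻, Z=39>38); Sr²⁺ < Rb⁺ (isoelectronic, higher Z=38 is smaller); Rb⁺ < Br⁻ (both 36 e⁻, Z=37>35); Br⁻ < I⁻ (same group, period 4 vs 5).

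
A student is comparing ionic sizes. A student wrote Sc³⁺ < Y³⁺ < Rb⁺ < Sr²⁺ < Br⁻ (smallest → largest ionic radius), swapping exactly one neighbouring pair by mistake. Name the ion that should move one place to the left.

The pair Rb⁺, Sr²⁺ is the wrong way round — both have 36 electrons but Z(Sr)=38 > Z(Rb)=37, so Sr²⁺ should be the smaller of the two. All other adjacent pairs agree with periodic trends, so Sr²⁺ is the misplaced ion.

Sr²⁺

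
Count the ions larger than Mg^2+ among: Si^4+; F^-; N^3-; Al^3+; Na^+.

3

Isoelectronic series (10 e⁻ each). Size is set by nuclear charge: more protons means a smaller ion. Si^4+ (Z=14), Al^3+ (Z=13), Mg^2+ (Z=12), Na^+ (Z=11), F^- (Z=9), N^3- (Z=7).
Overall: Si^4+ < Al^3+ < Mg^2+ < Na^+ < F^- < N^3-. Mg^2+ has 2 below it and 3 above. That's 3.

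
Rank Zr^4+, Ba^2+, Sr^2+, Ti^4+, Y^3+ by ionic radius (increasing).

Ti^4+ < Zr^4+ < Y^3+ < Sr^2+ < Ba^2+

Tabulating Z and e⁻: Ti^4+ has 18 e⁻ (Z=22), Zr^4+ has 36 e⁻ (Z=40), Y^3+ has 36 e⁻ (Z=39), Sr^2+ has 36 e⁻ (Z=38), Ba^2+ has 54 e⁻ (Z=56). Ti^4+ < Zr^4+ (same group, 1 shell fewer); Zr^4+ < Y^3+ (both 36 e⁻, Z=40>39); Y^3+ < Sr^2+ (both 36 e⁻, Z=39>38); Sr^2+ < Ba^2+ (same group, 1 shell fewer).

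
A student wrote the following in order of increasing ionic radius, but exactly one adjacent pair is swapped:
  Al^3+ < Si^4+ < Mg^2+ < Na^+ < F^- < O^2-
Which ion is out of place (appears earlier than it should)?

Al^3+

Compare adjacent ions: both have 10 electrons but Z(Si)=14 > Z(Al)=13, so Si^4+ should be the smaller of the two — yet in this increasing list Al^3+ sits before Si^4+. Nothing else is reversed, so Al^3+ should move one place to the right.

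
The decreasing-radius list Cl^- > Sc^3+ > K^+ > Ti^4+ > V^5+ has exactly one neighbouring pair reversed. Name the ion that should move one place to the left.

Check each adjacent pair. Sc^3+ and K^+ are reversed: they are isoelectronic (18 e⁻) and Sc has more protons than K (21 vs 19), making Sc^3+ smaller. No other neighbouring pair contradicts the periodic trends, so K^+ is the ion listed too late.

K^+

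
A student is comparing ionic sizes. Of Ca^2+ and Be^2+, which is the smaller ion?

All are in the same group with charge +2. Radius grows down the group as n (the outermost shell) increases.

Be^2+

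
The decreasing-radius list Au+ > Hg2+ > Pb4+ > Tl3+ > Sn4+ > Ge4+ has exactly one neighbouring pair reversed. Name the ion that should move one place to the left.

Scanning neighbour by neighbour, only Pb4+/Tl3+ violates a trend: both have 78 electrons but Z(Pb)=82 > Z(Tl)=81, so Pb4+ should be the smaller of the two. That makes Tl3+ the one sitting a position late relative to where it belongs.

Tl3+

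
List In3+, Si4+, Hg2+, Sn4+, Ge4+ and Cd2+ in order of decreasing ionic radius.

Electron counts and nuclear charges: Si4+: 10 e⁻, Z=14, Ge4+: 28 e⁻, Z=32, Sn4+: 46 e⁻, Z=50, In3+: 46 e⁻, Z=49, Cd2+: 46 e⁻, Z=48, Hg2+: 78 e⁻, Z=80. Si4+ < Ge4+ (same group, 1 shell fewer); Ge4+ < Sn4+ (same group, period 4 vs 5); Sn4+ < In3+ (isoelectronic, higher Z=50 is smaller); In3+ < Cd2+ (both 46 e⁻, Z=49>48); Cd2+ < Hg2+ (same group, 1 shell fewer).

Hg2+ > Cd2+ > In3+ > Sn4+ > Ge4+ > Si4+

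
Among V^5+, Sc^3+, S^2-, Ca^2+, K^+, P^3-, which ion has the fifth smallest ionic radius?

S^2-

Each ion has 18 electrons. The ranking follows nuclear charge in reverse — greater Z gives a smaller radius. V^5+ (Z=23), Sc^3+ (Z=21), Ca^2+ (Z=20), K^+ (Z=19), S^2- (Z=16), P^3- (Z=15).
Full ascending order: V^5+ < Sc^3+ < Ca^2+ < K^+ < S^2- < P^3-. Counting from the smallest, position 5 is S^2-.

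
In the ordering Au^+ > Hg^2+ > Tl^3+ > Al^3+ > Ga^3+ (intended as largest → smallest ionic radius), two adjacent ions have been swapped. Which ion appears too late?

Check each adjacent pair. Al^3+ and Ga^3+ are reversed: Al^3+ and Ga^3+ are in one column with the same charge; the lighter period-3 ion has one fewer shell and is smaller. No other neighbouring pair contradicts the periodic trends, so Ga^3+ is the ion listed too late.

Ga^3+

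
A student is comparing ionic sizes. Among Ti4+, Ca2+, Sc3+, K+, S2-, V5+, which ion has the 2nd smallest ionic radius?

These species are isoelectronic with 18 electrons. The only difference is the number of protons: V5+ (Z=23), Ti4+ (Z=22), Sc3+ (Z=21), Ca2+ (Z=20), K+ (Z=19), S2- (Z=16). The strongest nuclear pull (V5+) gives the smallest ion.
Full ascending order: V5+ < Ti4+ < Sc3+ < Ca2+ < K+ < S2-. Counting from the smallest, position 2 is Ti4+.

Ti4+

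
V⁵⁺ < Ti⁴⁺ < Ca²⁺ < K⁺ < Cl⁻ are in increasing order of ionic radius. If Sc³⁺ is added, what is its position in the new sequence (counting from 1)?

Each ion has 18 electrons. The ranking follows nuclear charge in reverse — greater Z gives a smaller radius. V⁵⁺ (Z=23), Ti⁴⁺ (Z=22), Sc³⁺ (Z=21), Ca²⁺ (Z=20), K⁺ (Z=19), Cl⁻ (Z=17).
With Sc³⁺ included the full order is V⁵⁺ < Ti⁴⁺ < Sc³⁺ < Ca²⁺ < K⁺ < Cl⁻, so it takes position 3.

3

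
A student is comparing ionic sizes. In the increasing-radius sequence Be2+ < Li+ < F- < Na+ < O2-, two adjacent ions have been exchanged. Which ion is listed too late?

Compare adjacent ions: Na+ and F- share 10 electrons; the higher nuclear charge on Na (Z=11) contracts it more, so Na+ < F- — yet in this increasing list F- sits before Na+. Nothing else is reversed, so Na+ should move one place to the left.

Na+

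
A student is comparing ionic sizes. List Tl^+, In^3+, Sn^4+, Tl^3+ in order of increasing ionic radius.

Sn^4+ < In^3+ < Tl^3+ < Tl^+

Tabulating Z and e⁻: Sn^4+ (Z=50, 46 e⁻), In^3+ (Z=49, 46 e⁻), Tl^3+ (Z=81, 78 e⁻), Tl^+ (Z=81, 80 e⁻). Sn^4+ < In^3+ (isoelectronic, higher Z=50 is smaller); In^3+ < Tl^3+ (same group, period 5 vs 6); Tl^3+ < Tl^+ (same element, +3 vs +1).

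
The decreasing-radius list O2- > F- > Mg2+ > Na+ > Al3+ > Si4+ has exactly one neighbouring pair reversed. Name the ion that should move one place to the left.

Na+

The pair Mg2+, Na+ is the wrong way round — both have 10 electrons but Z(Mg)=12 > Z(Na)=11, so Mg2+ should be the smaller of the two. All other adjacent pairs agree with periodic trends, so Na+ is the misplaced ion.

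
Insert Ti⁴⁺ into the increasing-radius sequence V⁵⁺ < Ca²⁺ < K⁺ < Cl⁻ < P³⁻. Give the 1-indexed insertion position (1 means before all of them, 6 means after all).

All of these have 18 electrons (isoelectronic). With the same electron cloud, the ion with the most protons pulls it in tightest. Nuclear charges: V⁵⁺ (Z=23), Ti⁴⁺ (Z=22), Ca²⁺ (Z=20), K⁺ (Z=19), Cl⁻ (Z=17), P³⁻ (Z=15). Highest Z is smallest.
The complete sequence is V⁵⁺ < Ti⁴⁺ < Ca²⁺ < K⁺ < Cl⁻ < P³⁻. Ti⁴⁺ sits at position 2.

2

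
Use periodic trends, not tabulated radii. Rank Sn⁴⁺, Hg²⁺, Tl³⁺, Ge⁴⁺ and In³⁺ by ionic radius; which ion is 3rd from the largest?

In³⁺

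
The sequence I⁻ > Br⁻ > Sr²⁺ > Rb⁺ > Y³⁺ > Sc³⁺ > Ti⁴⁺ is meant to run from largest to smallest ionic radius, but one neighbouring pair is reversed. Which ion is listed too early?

The pair Sr²⁺, Rb⁺ is the wrong way round — Sr²⁺ and Rb⁺ share 36 electrons; the higher nuclear charge on Sr (Z=38) contracts it more, so Sr²⁺ < Rb⁺. All other adjacent pairs agree with periodic trends, so Sr²⁺ is the misplaced ion.

Sr²⁺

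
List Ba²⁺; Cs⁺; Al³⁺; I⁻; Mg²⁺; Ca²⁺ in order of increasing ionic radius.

Electron counts and nuclear charges: Al³⁺: 10 e⁻, Z=13, Mg²⁺: 10 e⁻, Z=12, Ca²⁺: 18 e⁻, Z=20, Ba²⁺: 54 e⁻, Z=56, Cs⁺: 54 e⁻, Z=55, I⁻: 54 e⁻, Z=53. Al³⁺ < Mg²⁺ (both 10 e⁻, Z=13>12); Mg²⁺ < Ca²⁺ (same group, 1 shell fewer); Ca²⁺ < Ba²⁺ (same group, 2 shells fewer); Ba²⁺ < Cs⁺ (isoelectronic, higher Z=56 is smaller); Cs⁺ < I⁻ (both 54 e⁻, Z=55>53).

Al³⁺ < Mg²⁺ < Ca²⁺ < Ba²⁺ < Cs⁺ < I⁻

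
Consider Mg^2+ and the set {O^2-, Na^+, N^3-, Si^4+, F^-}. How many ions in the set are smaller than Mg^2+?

These species are isoelectronic with 10 electrons. The only difference is the number of protons: Si^4+ (Z=14), Mg^2+ (Z=12), Na^+ (Z=11), F^- (Z=9), O^2- (Z=8), N^3- (Z=7). The strongest nuclear pull (Si^4+) gives the smallest ion.
Ordering all of them (including Mg^2+) by radius gives Si^4+ < Mg^2+ < Na^+ < F^- < O^2- < N^3-. That's 1.

1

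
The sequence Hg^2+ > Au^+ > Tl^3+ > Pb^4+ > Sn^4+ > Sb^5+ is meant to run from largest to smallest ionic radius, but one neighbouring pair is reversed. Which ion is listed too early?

The pair Hg^2+, Au^+ is the wrong way round — they are isoelectronic (78 e⁻) and Hg has more protons than Au (80 vs 79), making Hg^2+ smaller. All other adjacent pairs agree with periodic trends, so Hg^2+ is the misplaced ion.

Hg^2+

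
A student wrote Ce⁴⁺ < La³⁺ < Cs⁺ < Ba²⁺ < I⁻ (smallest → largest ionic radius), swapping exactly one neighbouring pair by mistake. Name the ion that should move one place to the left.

Ba²⁺

The pair Cs⁺, Ba²⁺ is the wrong way round — Ba²⁺ and Cs⁺ share 54 electrons; the higher nuclear charge on Ba (Z=56) contracts it more, so Ba²⁺ < Cs⁺. All other adjacent pairs agree with periodic trends, so Ba²⁺ is the misplaced ion.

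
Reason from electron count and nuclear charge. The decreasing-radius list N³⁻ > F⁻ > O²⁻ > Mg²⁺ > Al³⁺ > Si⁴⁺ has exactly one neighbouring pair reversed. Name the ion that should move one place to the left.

O²⁻

Compare adjacent ions: F⁻ and O²⁻ share 10 electrons; the higher nuclear charge on F (Z=9) contracts it more, so F⁻ < O²⁻ — yet in this decreasing list F⁻ sits before O²⁻. Nothing else is reversed, so O²⁻ should move one place to the left.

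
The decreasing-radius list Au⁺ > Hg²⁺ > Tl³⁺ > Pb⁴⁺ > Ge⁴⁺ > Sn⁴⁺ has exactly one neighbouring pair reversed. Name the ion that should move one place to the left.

The pair Ge⁴⁺, Sn⁴⁺ is the wrong way round — Ge⁴⁺ and Sn⁴⁺ are in one column with the same charge; the lighter period-4 ion has one fewer shell and is smaller. All other adjacent pairs agree with periodic trends, so Sn⁴⁺ is the misplaced ion.

Sn⁴⁺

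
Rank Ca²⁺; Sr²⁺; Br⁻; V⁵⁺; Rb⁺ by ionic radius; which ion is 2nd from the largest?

Rb⁺

Tabulating Z and e⁻: V⁵⁺: 18 e⁻, Z=23, Ca²⁺: 18 e⁻, Z=20, Sr²⁺: 36 e⁻, Z=38, Rb⁺: 36 e⁻, Z=37, Br⁻: 36 e⁻, Z=35. V⁵⁺ < Ca²⁺ (both 18 e⁻, Z=23>20); Ca²⁺ < Sr²⁺ (same group, 1 shell fewer); Sr²⁺ < Rb⁺ (isoelectronic, higher Z=38 is smaller); Rb⁺ < Br⁻ (isoelectronic, higher Z=37 is smaller).
So the order is V⁵⁺ < Ca²⁺ < Sr²⁺ < Rb⁺ < Br⁻; the 2nd-largest ion is Rb⁺.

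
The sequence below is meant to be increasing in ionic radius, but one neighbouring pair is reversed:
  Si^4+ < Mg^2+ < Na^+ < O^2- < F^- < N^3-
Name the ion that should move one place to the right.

O^2-

Check each adjacent pair. O^2- and F^- are reversed: both have 10 electrons but Z(F)=9 > Z(O)=8, so F^- should be the smaller of the two. No other neighbouring pair contradicts the periodic trends, so O^2- is the ion listed too early.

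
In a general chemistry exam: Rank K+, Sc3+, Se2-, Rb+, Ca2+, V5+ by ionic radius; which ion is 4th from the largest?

Tabulating Z and e⁻: V5+ has 18 e⁻ (Z=23), Sc3+ has 18 e⁻ (Z=21), Ca2+ has 18 e⁻ (Z=20), K+ has 18 e⁻ (Z=19), Rb+ has 36 e⁻ (Z=37), Se2- has 36 e⁻ (Z=34). V5+ < Sc3+ (isoelectronic, higher Z=23 is smaller); Sc3+ < Ca2+ (both 18 e⁻, Z=21>20); Ca2+ < K+ (both 18 e⁻, Z=20>19); K+ < Rb+ (same group, period 4 vs 5); Rb+ < Se2- (both 36 e⁻, Z=37>34).
That gives V5+ < Sc3+ < Ca2+ < K+ < Rb+ < Se2-. From the largest end, number 4 is Ca2+.

Ca2+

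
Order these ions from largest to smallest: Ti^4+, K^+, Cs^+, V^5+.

First list Z and electron count for each: V^5+: 18 e⁻, Z=23, Ti^4+: 18 e⁻, Z=22, K^+: 18 e⁻, Z=19, Cs^+: 54 e⁻, Z=55. V^5+ < Ti^4+ (both 18 e⁻, Z=23>22); Ti^4+ < K^+ (both 18 e⁻, Z=22>19); K^+ < Cs^+ (same group, 2 shells fewer).

Cs^+ > K^+ > Ti^4+ > V^5+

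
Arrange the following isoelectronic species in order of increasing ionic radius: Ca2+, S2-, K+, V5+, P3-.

V5+ < Ca2+ < K+ < S2- < P3-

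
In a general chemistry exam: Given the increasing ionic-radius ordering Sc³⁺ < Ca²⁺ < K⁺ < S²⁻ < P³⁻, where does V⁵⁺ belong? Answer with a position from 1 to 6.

Isoelectronic series (18 e⁻ each). Size is set by nuclear charge: more protons means a smaller ion. V⁵⁺ (Z=23), Sc³⁺ (Z=21), Ca²⁺ (Z=20), K⁺ (Z=19), S²⁻ (Z=16), P³⁻ (Z=15).
With V⁵⁺ included the full order is V⁵⁺ < Sc³⁺ < Ca²⁺ < K⁺ < S²⁻ < P³⁻, so it takes position 1.

1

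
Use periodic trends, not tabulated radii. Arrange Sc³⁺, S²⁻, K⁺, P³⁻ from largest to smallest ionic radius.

P³⁻ > S²⁻ > K⁺ > Sc³⁺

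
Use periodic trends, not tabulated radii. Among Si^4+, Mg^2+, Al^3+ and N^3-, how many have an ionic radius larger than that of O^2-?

1

All of these have 10 electrons (isoelectronic). With the same electron cloud, the ion with the most protons pulls it in tightest. Nuclear charges: Si^4+ (Z=14), Al^3+ (Z=13), Mg^2+ (Z=12), O^2- (Z=8), N^3- (Z=7). Highest Z is smallest.
Overall: Si^4+ < Al^3+ < Mg^2+ < O^2- < N^3-. O^2- has 3 below it and 1 above. Count: 1.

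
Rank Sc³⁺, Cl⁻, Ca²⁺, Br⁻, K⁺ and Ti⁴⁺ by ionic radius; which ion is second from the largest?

Cl⁻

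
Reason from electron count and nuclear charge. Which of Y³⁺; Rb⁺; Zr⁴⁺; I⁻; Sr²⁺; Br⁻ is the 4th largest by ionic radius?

Sr²⁺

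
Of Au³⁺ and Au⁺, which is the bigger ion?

Au⁺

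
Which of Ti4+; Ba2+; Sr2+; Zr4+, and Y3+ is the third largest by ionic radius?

Tabulating Z and e⁻: Ti4+ (Z=22, 18 e⁻), Zr4+ (Z=40, 36 e⁻), Y3+ (Z=39, 36 e⁻), Sr2+ (Z=38, 36 e⁻), Ba2+ (Z=56, 54 e⁻). Ti4+ < Zr4+ (same group, 1 shell fewer); Zr4+ < Y3+ (isoelectronic, higher Z=40 is smaller); Y3+ < Sr2+ (isoelectronic, higher Z=39 is smaller); Sr2+ < Ba2+ (same group, 1 shell fewer).
Full ascending order: Ti4+ < Zr4+ < Y3+ < Sr2+ < Ba2+. Counting from the largest, position 3 is Y3+.

Y3+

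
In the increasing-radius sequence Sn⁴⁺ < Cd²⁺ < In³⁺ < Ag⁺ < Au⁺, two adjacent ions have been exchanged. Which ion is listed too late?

The pair Cd²⁺, In³⁺ is the wrong way round — both have 46 electrons but Z(In)=49 > Z(Cd)=48, so In³⁺ should be the smaller of the two. All other adjacent pairs agree with periodic trends, so In³⁺ is the misplaced ion.

In³⁺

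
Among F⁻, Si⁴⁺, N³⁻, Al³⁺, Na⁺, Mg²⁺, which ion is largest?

N³⁻

Isoelectronic series (10 e⁻ each). Size is set by nuclear charge: more protons means a smaller ion. Si⁴⁺ (Z=14), Al³⁺ (Z=13), Mg²⁺ (Z=12), Na⁺ (Z=11), F⁻ (Z=9), N³⁻ (Z=7).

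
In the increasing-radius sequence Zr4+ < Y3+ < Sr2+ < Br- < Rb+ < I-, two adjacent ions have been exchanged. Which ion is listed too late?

Scanning neighbour by neighbour, only Br-/Rb+ violates a trend: both have 36 electrons but Z(Rb)=37 > Z(Br)=35, so Rb+ should be the smaller of the two. That makes Rb+ the one sitting a position late relative to where it belongs.

Rb+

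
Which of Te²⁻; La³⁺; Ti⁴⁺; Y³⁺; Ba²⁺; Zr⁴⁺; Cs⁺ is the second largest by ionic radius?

Electron counts and nuclear charges: Ti⁴⁺ (Z=22, 18 e⁻), Zr⁴⁺ (Z=40, 36 e⁻), Y³⁺ (Z=39, 36 e⁻), La³⁺ (Z=57, 54 e⁻), Ba²⁺ (Z=56, 54 e⁻), Cs⁺ (Z=55, 54 e⁻), Te²⁻ (Z=52, 54 e⁻). Ti⁴⁺ < Zr⁴⁺ (same group, 1 shell fewer); Zr⁴⁺ < Y³⁺ (both 36 e⁻, Z=40>39); Y³⁺ < La³⁺ (same group, 1 shell fewer); La³⁺ < Ba²⁺ (isoelectronic, higher Z=57 is smaller); Ba²⁺ < Cs⁺ (isoelectronic, higher Z=56 is smaller); Cs⁺ < Te²⁻ (both 54 e⁻, Z=55>52).
Full ascending order: Ti⁴⁺ < Zr⁴⁺ < Y³⁺ < La³⁺ < Ba²⁺ < Cs⁺ < Te²⁻. Counting from the largest, position 2 is Cs⁺.

Cs⁺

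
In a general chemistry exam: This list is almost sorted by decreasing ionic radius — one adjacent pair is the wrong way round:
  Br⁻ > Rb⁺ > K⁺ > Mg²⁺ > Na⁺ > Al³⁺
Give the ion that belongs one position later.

Mg²⁺

Compare adjacent ions: Mg²⁺ and Na⁺ share 10 electrons; the higher nuclear charge on Mg (Z=12) contracts it more, so Mg²⁺ < Na⁺ — yet in this decreasing list Mg²⁺ sits before Na⁺. Nothing else is reversed, so Mg²⁺ should move one place to the right.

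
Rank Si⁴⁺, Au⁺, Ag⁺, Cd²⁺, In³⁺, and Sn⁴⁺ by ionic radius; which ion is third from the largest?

Cd²⁺

Electron counts and nuclear charges: Si⁴⁺ has 10 e⁻ (Z=14), Sn⁴⁺ has 46 e⁻ (Z=50), In³⁺ has 46 e⁻ (Z=49), Cd²⁺ has 46 e⁻ (Z=48), Ag⁺ has 46 e⁻ (Z=47), Au⁺ has 78 e⁻ (Z=79). Si⁴⁺ < Sn⁴⁺ (same group, period 3 vs 5); Sn⁴⁺ < In³⁺ (both 46 e⁻, Z=50>49); In³⁺ < Cd²⁺ (isoelectronic, higher Z=49 is smaller); Cd²⁺ < Ag⁺ (both 46 e⁻, Z=48>47); Ag⁺ < Au⁺ (same group, 1 shell fewer).
That gives Si⁴⁺ < Sn⁴⁺ < In³⁺ < Cd²⁺ < Ag⁺ < Au⁺. From the largest end, number 3 is Cd²⁺.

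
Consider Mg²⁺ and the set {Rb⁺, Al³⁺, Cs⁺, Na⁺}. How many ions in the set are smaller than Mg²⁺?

1

First list Z and electron count for each: Al³⁺ (Z=13, 10 e⁻), Mg²⁺ (Z=12, 10 e⁻), Na⁺ (Z=11, 10 e⁻), Rb⁺ (Z=37, 36 e⁻), Cs⁺ (Z=55, 54 e⁻). Al³⁺ < Mg²⁺ (isoelectronic, higher Z=13 is smaller); Mg²⁺ < Na⁺ (both 10 e⁻, Z=12>11); Na⁺ < Rb⁺ (same group, period 3 vs 5); Rb⁺ < Cs⁺ (same group, 1 shell fewer).
Placing each against Mg²⁺: smaller — Al³⁺; larger — Na⁺, Rb⁺, Cs⁺. That's 1.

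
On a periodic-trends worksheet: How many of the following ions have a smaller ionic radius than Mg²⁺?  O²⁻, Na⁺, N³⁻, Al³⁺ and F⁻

All of these have 10 electrons (isoelectronic). With the same electron cloud, the ion with the most protons pulls it in tightest. Nuclear charges: Al³⁺ (Z=13), Mg²⁺ (Z=12), Na⁺ (Z=11), F⁻ (Z=9), O²⁻ (Z=8), N³⁻ (Z=7). Highest Z is smallest.
Placing each against Mg²⁺: smaller — Al³⁺; larger — Na⁺, F⁻, O²⁻, N³⁻. So 1 is smaller.

1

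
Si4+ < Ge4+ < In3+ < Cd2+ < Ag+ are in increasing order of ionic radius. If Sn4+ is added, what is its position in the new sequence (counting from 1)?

3

Si4+ (Z=14, 10 e⁻), Ge4+ (Z=32, 28 e⁻), Sn4+ (Z=50, 46 e⁻), In3+ (Z=49, 46 e⁻), Cd2+ (Z=48, 46 e⁻), Ag+ (Z=47, 46 e⁻). Si4+ < Ge4+ (same group, period 3 vs 4); Ge4+ < Sn4+ (same group, period 4 vs 5); Sn4+ < In3+ (both 46 e⁻, Z=50>49); In3+ < Cd2+ (both 46 e⁻, Z=49>48); Cd2+ < Ag+ (isoelectronic, higher Z=48 is smaller).
With Sn4+ included the full order is Si4+ < Ge4+ < Sn4+ < In3+ < Cd2+ < Ag+, so it takes position 3.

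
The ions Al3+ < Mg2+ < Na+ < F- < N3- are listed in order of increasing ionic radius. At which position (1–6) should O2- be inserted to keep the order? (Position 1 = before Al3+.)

These species are isoelectronic with 10 electrons. The only difference is the number of protons: Al3+ (Z=13), Mg2+ (Z=12), Na+ (Z=11), F- (Z=9), O2- (Z=8), N3- (Z=7). The strongest nuclear pull (Al3+) gives the smallest ion.
The complete sequence is Al3+ < Mg2+ < Na+ < F- < O2- < N3-. O2- sits at position 5.

5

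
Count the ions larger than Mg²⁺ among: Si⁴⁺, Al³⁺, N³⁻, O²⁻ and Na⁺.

Each ion has 10 electrons. The ranking follows nuclear charge in reverse — greater Z gives a smaller radius. Si⁴⁺ (Z=14), Al³⁺ (Z=13), Mg²⁺ (Z=12), Na⁺ (Z=11), O²⁻ (Z=8), N³⁻ (Z=7).
Overall: Si⁴⁺ < Al³⁺ < Mg²⁺ < Na⁺ < O²⁻ < N³⁻. Mg²⁺ has 2 below it and 3 above. That's 3.

3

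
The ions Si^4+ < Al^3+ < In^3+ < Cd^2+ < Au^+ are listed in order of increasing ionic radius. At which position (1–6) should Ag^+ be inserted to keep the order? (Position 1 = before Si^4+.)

First list Z and electron count for each: Si^4+ has 10 e⁻ (Z=14), Al^3+ has 10 e⁻ (Z=13), In^3+ has 46 e⁻ (Z=49), Cd^2+ has 46 e⁻ (Z=48), Ag^+ has 46 e⁻ (Z=47), Au^+ has 78 e⁻ (Z=79). Si^4+ < Al^3+ (isoelectronic, higher Z=14 is smaller); Al^3+ < In^3+ (same group, period 3 vs 5); In^3+ < Cd^2+ (isoelectronic, higher Z=49 is smaller); Cd^2+ < Ag^+ (isoelectronic, higher Z=48 is smaller); Ag^+ < Au^+ (same group, 1 shell fewer).
The complete sequence is Si^4+ < Al^3+ < In^3+ < Cd^2+ < Ag^+ < Au^+. Ag^+ sits at position 5.

5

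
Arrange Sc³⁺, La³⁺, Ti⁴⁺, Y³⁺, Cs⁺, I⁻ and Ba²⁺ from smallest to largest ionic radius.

Tabulating Z and e⁻: Ti⁴⁺ has 18 e⁻ (Z=22), Sc³⁺ has 18 e⁻ (Z=21), Y³⁺ has 36 e⁻ (Z=39), La³⁺ has 54 e⁻ (Z=57), Ba²⁺ has 54 e⁻ (Z=56), Cs⁺ has 54 e⁻ (Z=55), I⁻ has 54 e⁻ (Z=53). Ti⁴⁺ < Sc³⁺ (both 18 e⁻, Z=22>21); Sc³⁺ < Y³⁺ (same group, period 4 vs 5); Y³⁺ < La³⁺ (same group, 1 shell fewer); La³⁺ < Ba²⁺ (isoelectronic, higher Z=57 is smaller); Ba²⁺ < Cs⁺ (isoelectronic, higher Z=56 is smaller); Cs⁺ < I⁻ (both 54 e⁻, Z=55>53).

Ti⁴⁺ < Sc³⁺ < Y³⁺ < La³⁺ < Ba²⁺ < Cs⁺ < I⁻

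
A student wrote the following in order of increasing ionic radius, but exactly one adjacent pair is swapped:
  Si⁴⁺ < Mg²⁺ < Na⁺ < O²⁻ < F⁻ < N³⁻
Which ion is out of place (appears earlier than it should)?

Check each adjacent pair. O²⁻ and F⁻ are reversed: F⁻ and O²⁻ share 10 electrons; the higher nuclear charge on F (Z=9) contracts it more, so F⁻ < O²⁻. No other neighbouring pair contradicts the periodic trends, so O²⁻ is the ion listed too early.

O²⁻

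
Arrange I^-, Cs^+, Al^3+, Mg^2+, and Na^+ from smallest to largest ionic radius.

Al^3+ < Mg^2+ < Na^+ < Cs^+ < I^-

Tabulating Z and e⁻: Al^3+ (Z=13, 10 e⁻), Mg^2+ (Z=12, 10 e⁻), Na^+ (Z=11, 10 e⁻), Cs^+ (Z=55, 54 e⁻), I^- (Z=53, 54 e⁻). Al^3+ < Mg^2+ (isoelectronic, higher Z=13 is smaller); Mg^2+ < Na^+ (both 10 e⁻, Z=12>11); Na^+ < Cs^+ (same group, period 3 vs 6); Cs^+ < I^- (isoelectronic, higher Z=55 is smaller).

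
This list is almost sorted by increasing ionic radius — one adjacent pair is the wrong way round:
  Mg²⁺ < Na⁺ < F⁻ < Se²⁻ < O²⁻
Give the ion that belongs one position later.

Se²⁻

Scanning neighbour by neighbour, only Se²⁻/O²⁻ violates a trend: both in group 16 with the same charge; O²⁻ (period 2) has the smaller radius. That makes Se²⁻ the one sitting a position early relative to where it belongs.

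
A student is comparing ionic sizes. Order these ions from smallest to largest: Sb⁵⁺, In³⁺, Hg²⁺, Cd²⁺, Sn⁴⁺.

Sb⁵⁺ < Sn⁴⁺ < In³⁺ < Cd²⁺ < Hg²⁺

First list Z and electron count for each: Sb⁵⁺ has 46 e⁻ (Z=51), Sn⁴⁺ has 46 e⁻ (Z=50), In³⁺ has 46 e⁻ (Z=49), Cd²⁺ has 46 e⁻ (Z=48), Hg²⁺ has 78 e⁻ (Z=80). Sb⁵⁺ < Sn⁴⁺ (isoelectronic, higher Z=51 is smaller); Sn⁴⁺ < In³⁺ (isoelectronic, higher Z=50 is smaller); In³⁺ < Cd²⁺ (both 46 e⁻, Z=49>48); Cd²⁺ < Hg²⁺ (same group, period 5 vs 6).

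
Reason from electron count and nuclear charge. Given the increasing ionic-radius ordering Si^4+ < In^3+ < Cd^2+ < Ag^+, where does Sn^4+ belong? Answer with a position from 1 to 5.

2

Si^4+: 10 e⁻, Z=14, Sn^4+: 46 e⁻, Z=50, In^3+: 46 e⁻, Z=49, Cd^2+: 46 e⁻, Z=48, Ag^+: 46 e⁻, Z=47. Si^4+ < Sn^4+ (same group, period 3 vs 5); Sn^4+ < In^3+ (both 46 e⁻, Z=50>49); In^3+ < Cd^2+ (isoelectronic, higher Z=49 is smaller); Cd^2+ < Ag^+ (both 46 e⁻, Z=48>47).
Putting Sn^4+ in gives Si^4+ < Sn^4+ < In^3+ < Cd^2+ < Ag^+; it lands at slot 2.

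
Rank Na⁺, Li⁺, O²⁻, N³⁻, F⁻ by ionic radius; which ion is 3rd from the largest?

F⁻

Tabulating Z and e⁻: Li⁺: 2 e⁻, Z=3, Na⁺: 10 e⁻, Z=11, F⁻: 10 e⁻, Z=9, O²⁻: 10 e⁻, Z=8, N³⁻: 10 e⁻, Z=7. Li⁺ < Na⁺ (same group, period 2 vs 3); Na⁺ < F⁻ (isoelectronic, higher Z=11 is smaller); F⁻ < O²⁻ (both 10 e⁻, Z=9>8); O²⁻ < N³⁻ (isoelectronic, higher Z=8 is smaller).
Ordering: Li⁺ < Na⁺ < F⁻ < O²⁻ < N³⁻. The 3rd largest is F⁻.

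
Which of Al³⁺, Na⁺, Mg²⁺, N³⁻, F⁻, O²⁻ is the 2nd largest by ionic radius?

O²⁻

Each ion has 10 electrons. The ranking follows nuclear charge in reverse — greater Z gives a smaller radius. Al³⁺ (Z=13), Mg²⁺ (Z=12), Na⁺ (Z=11), F⁻ (Z=9), O²⁻ (Z=8), N³⁻ (Z=7).
Ordering: Al³⁺ < Mg²⁺ < Na⁺ < F⁻ < O²⁻ < N³⁻. The 2nd largest is O²⁻.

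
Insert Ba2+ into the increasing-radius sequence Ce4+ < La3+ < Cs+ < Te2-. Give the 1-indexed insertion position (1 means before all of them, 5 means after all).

3

Each ion has 54 electrons. The ranking follows nuclear charge in reverse — greater Z gives a smaller radius. Ce4+ (Z=58), La3+ (Z=57), Ba2+ (Z=56), Cs+ (Z=55), Te2- (Z=52).
The complete sequence is Ce4+ < La3+ < Ba2+ < Cs+ < Te2-. Ba2+ sits at position 3.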